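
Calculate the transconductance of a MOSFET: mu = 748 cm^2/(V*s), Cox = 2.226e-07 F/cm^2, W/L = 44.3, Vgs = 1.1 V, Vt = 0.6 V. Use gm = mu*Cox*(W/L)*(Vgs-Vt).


Step 1: Vov = Vgs - Vt = 1.1 - 0.6 = 0.5 V
Step 2: gm = mu * Cox * (W/L) * Vov
Step 3: gm = 748 * 2.226e-07 * 44.3 * 0.5 = 3.69e-03 S

3.69e-03


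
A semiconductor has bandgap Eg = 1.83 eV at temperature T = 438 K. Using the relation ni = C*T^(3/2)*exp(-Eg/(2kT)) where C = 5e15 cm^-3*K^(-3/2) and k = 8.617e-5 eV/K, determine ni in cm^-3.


Step 1: Compute kT = 8.617e-5 * 438 = 0.03774246 eV
Step 2: Exponent = -Eg/(2kT) = -1.83/(2*0.03774246) = -24.24325
Step 3: T^(3/2) = 438^1.5 = 9166.66
Step 4: ni = 5e15 * 9166.66 * exp(-24.24325) = 1.36e+09 cm^-3

1.36e+09


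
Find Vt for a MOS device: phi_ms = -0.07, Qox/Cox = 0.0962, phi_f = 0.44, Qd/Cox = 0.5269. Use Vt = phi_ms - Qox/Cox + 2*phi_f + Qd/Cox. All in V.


Step 1: Vt = phi_ms - Qox/Cox + 2*phi_f + Qd/Cox
Step 2: Vt = -0.07 - 0.0962 + 2*0.44 + 0.5269
Step 3: Vt = -0.07 - 0.0962 + 0.88 + 0.5269
Step 4: Vt = 1.2407 V

1.2407


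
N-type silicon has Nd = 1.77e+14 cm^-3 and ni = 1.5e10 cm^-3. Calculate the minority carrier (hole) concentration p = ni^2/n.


Step 1: Since Nd >> ni, n ≈ Nd = 1.77e+14 cm^-3
Step 2: p = ni^2 / n = (1.5e10)^2 / 1.77e+14
Step 3: p = 2.25e20 / 1.77e+14 = 1.27e+06 cm^-3

1.27e+06


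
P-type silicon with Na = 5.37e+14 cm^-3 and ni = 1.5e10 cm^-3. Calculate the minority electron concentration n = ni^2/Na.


Step 1: Majority hole concentration p ≈ Na = 5.37e+14 cm^-3
Step 2: n = ni^2 / Na = (1.5e10)^2 / 5.37e+14
Step 3: n = 4.19e+05 cm^-3

4.19e+05


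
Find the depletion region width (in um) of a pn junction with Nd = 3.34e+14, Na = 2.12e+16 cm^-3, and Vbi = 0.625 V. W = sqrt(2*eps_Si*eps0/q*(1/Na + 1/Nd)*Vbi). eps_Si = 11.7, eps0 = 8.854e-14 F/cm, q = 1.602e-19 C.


Step 1: 1/Na + 1/Nd = 1/2.12e+16 + 1/3.34e+14 = 3.04118e-15
Step 2: 2*eps*eps0/q = 2*11.7*8.854e-14/1.602e-19 = 1.293281e+07
Step 3: W^2 = 1.293281e+07 * 3.04118e-15 * 0.625 = 2.45819e-08
Step 4: W = sqrt(2.45819e-08) = 1.568e-04 cm = 1.568 um

1.568


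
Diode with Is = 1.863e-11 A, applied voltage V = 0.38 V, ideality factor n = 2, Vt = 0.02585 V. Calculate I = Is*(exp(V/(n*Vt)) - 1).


Step 1: V/(n*Vt) = 0.38/(2*0.02585) = 7.3501
Step 2: exp(7.3501) = 1.5564e+03
Step 3: I = 1.863e-11 * (1.5564e+03 - 1) = 2.90e-08 A

2.90e-08


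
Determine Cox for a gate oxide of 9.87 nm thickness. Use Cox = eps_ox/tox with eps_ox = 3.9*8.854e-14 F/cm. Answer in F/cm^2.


Step 1: eps_ox = 3.9 * 8.854e-14 = 3.45306e-13 F/cm
Step 2: tox in cm = 9.87 nm * 1e-7 = 9.8700e-07 cm
Step 3: Cox = 3.45306e-13 / 9.8700e-07 = 3.50e-07 F/cm^2

3.50e-07


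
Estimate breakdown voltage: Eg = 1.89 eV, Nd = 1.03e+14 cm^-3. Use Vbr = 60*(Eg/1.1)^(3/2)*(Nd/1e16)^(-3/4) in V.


Step 1: Eg/1.1 = 1.89/1.1 = 1.718182
Step 2: (Eg/1.1)^1.5 = 1.718182^1.5 = 2.252183
Step 3: (Nd/1e16)^(-0.75) = (0.0103)^(-0.75) = 30.929442
Step 4: Vbr = 60 * 2.252183 * 30.929442 = 4179.5 V

4179.5


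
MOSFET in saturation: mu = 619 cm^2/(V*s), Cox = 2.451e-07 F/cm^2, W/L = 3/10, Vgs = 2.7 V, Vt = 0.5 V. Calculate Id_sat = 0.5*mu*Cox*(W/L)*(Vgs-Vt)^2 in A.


Step 1: Overdrive voltage Vov = Vgs - Vt = 2.7 - 0.5 = 2.2 V
Step 2: W/L = 3/10 = 0.3
Step 3: Id = 0.5 * 619 * 2.451e-07 * 0.3 * 2.2^2
Step 4: Id = 1.10e-04 A

1.10e-04


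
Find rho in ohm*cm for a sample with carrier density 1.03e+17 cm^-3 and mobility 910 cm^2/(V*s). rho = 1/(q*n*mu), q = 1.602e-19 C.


Step 1: sigma = q * n * mu = 1.602e-19 * 1.03e+17 * 910 = 1.50155e+01 S/cm
Step 2: rho = 1 / sigma = 1 / 1.50155e+01 = 0.0666 ohm*cm

0.0666


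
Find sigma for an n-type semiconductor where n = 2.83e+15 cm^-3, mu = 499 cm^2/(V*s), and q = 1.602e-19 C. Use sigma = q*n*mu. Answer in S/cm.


Step 1: sigma = q * n * mu
Step 2: sigma = 1.602e-19 * 2.83e+15 * 499
Step 3: sigma = 2.262e-01 S/cm

2.262e-01


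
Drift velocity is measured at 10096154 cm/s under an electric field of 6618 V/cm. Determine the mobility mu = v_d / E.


Step 1: mu = v_d / E
Step 2: mu = 10096154 / 6618
Step 3: mu = 1525.56 cm^2/(V*s)

1525.56


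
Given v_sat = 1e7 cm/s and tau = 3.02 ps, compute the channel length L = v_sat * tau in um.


Step 1: tau in seconds = 3.02 ps * 1e-12 = 3.0200e-12 s
Step 2: L = v_sat * tau = 1e7 * 3.0200e-12 = 3.0200e-05 cm
Step 3: L in um = 3.0200e-05 * 1e4 = 0.302 um

0.302


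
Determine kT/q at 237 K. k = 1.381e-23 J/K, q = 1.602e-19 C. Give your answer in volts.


Step 1: kT = 1.381e-23 * 237 = 3.27297e-21 J
Step 2: Vt = kT/q = 3.27297e-21 / 1.602e-19
Step 3: Vt = 0.02043 V

0.02043


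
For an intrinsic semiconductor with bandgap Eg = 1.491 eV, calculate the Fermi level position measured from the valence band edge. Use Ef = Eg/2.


Step 1: For an intrinsic semiconductor, the Fermi level sits at midgap.
Step 2: Ef = Eg / 2 = 1.491 / 2 = 0.7455 eV

0.7455


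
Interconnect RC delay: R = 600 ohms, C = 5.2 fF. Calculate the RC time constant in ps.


Step 1: tau = R * C
Step 2: tau = 600 * 5.2 fF = 600 * 5.2e-15 F
Step 3: tau = 3.12e-12 s = 3.12 ps

3.12


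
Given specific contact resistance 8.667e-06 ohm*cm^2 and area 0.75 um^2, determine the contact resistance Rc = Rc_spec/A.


Step 1: Convert area to cm^2: 0.75 um^2 = 7.5000e-09 cm^2
Step 2: Rc = Rc_spec / A = 8.667e-06 / 7.5000e-09
Step 3: Rc = 1.16e+03 ohms

1.16e+03


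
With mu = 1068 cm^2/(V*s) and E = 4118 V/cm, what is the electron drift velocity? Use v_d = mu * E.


Step 1: v_d = mu * E
Step 2: v_d = 1068 * 4118 = 4398024
Step 3: v_d = 4.40e+06 cm/s

4.40e+06


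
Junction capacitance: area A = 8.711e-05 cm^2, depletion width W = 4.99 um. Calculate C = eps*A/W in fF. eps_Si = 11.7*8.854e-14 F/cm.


Step 1: eps_Si = 11.7 * 8.854e-14 = 1.035918e-12 F/cm
Step 2: W in cm = 4.99 * 1e-4 = 4.99e-04 cm
Step 3: C = 1.035918e-12 * 8.711e-05 / 4.99e-04 = 1.808393e-13 F
Step 4: C = 180.84 fF

180.84


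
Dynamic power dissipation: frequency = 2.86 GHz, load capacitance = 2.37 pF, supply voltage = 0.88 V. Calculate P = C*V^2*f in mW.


Step 1: V^2 = 0.88^2 = 0.7744 V^2
Step 2: P = C*V^2*f = 2.37e-12 F * 0.7744 * 2.86e9 Hz
Step 3: P = 5.24903808e-03 W
Step 4: P = 5.249 mW

5.249


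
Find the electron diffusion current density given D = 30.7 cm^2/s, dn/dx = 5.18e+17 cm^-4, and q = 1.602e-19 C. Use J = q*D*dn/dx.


Step 1: J = q * D * (dn/dx)
Step 2: J = 1.602e-19 * 30.7 * 5.18e+17
Step 3: J = 2.55e+00 A/cm^2

2.55e+00


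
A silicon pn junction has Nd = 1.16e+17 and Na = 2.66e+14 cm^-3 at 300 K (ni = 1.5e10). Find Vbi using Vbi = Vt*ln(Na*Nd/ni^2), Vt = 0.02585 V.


Step 1: Compute Na*Nd/ni^2 = 2.66e+14 * 1.16e+17 / (1.5e10)^2 = 1.3714e+11
Step 2: ln(1.3714e+11) = 25.6443
Step 3: Vbi = 0.02585 * 25.6443 = 0.663 V

0.663


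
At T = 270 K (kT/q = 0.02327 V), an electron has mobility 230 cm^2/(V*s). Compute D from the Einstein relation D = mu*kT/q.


Step 1: D = mu * (kT/q)
Step 2: D = 230 * 0.02327
Step 3: D = 5.35 cm^2/s

5.35


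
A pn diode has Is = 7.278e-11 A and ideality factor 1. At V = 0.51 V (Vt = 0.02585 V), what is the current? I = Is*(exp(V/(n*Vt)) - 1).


Step 1: V/(n*Vt) = 0.51/(1*0.02585) = 19.7292
Step 2: exp(19.7292) = 3.7007e+08
Step 3: I = 7.278e-11 * (3.7007e+08 - 1) = 2.69e-02 A

2.69e-02


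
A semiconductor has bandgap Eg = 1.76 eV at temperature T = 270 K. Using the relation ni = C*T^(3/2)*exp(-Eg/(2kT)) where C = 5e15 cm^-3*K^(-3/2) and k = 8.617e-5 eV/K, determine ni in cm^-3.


Step 1: Compute kT = 8.617e-5 * 270 = 0.0232659 eV
Step 2: Exponent = -Eg/(2kT) = -1.76/(2*0.0232659) = -37.82360
Step 3: T^(3/2) = 270^1.5 = 4436.55
Step 4: ni = 5e15 * 4436.55 * exp(-37.82360) = 8.31e+02 cm^-3

8.31e+02


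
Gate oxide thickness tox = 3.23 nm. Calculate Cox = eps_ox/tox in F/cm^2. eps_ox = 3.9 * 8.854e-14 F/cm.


Step 1: eps_ox = 3.9 * 8.854e-14 = 3.45306e-13 F/cm
Step 2: tox in cm = 3.23 nm * 1e-7 = 3.2300e-07 cm
Step 3: Cox = 3.45306e-13 / 3.2300e-07 = 1.07e-06 F/cm^2

1.07e-06


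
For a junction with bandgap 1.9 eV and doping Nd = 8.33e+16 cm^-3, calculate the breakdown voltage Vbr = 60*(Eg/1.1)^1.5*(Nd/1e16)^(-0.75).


Step 1: Eg/1.1 = 1.9/1.1 = 1.727273
Step 2: (Eg/1.1)^1.5 = 1.727273^1.5 = 2.270082
Step 3: (Nd/1e16)^(-0.75) = (8.33)^(-0.75) = 0.203946
Step 4: Vbr = 60 * 2.270082 * 0.203946 = 27.8 V

27.8


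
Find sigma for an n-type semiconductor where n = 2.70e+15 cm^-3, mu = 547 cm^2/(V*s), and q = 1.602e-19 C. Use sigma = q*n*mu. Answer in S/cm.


Step 1: sigma = q * n * mu
Step 2: sigma = 1.602e-19 * 2.70e+15 * 547
Step 3: sigma = 2.366e-01 S/cm

2.366e-01


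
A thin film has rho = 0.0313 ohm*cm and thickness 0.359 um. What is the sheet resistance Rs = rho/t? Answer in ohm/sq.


Step 1: Convert thickness to cm: t = 0.359 um = 3.5900e-05 cm
Step 2: Rs = rho / t = 0.0313 / 3.5900e-05
Step 3: Rs = 871.9 ohm/sq

871.9


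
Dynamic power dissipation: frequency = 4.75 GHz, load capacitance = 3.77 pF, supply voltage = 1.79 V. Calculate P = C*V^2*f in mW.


Step 1: V^2 = 1.79^2 = 3.2041 V^2
Step 2: P = C*V^2*f = 3.77e-12 F * 3.2041 * 4.75e9 Hz
Step 3: P = 5.737742075e-02 W
Step 4: P = 57.377 mW

57.377


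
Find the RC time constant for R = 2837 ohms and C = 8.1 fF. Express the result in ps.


Step 1: tau = R * C
Step 2: tau = 2837 * 8.1 fF = 2837 * 8.1e-15 F
Step 3: tau = 2.29797e-11 s = 22.9797 ps

22.9797


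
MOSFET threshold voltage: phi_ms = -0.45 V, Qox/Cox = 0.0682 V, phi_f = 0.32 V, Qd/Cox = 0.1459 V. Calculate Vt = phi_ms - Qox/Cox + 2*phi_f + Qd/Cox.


Step 1: Vt = phi_ms - Qox/Cox + 2*phi_f + Qd/Cox
Step 2: Vt = -0.45 - 0.0682 + 2*0.32 + 0.1459
Step 3: Vt = -0.45 - 0.0682 + 0.64 + 0.1459
Step 4: Vt = 0.2677 V

0.2677


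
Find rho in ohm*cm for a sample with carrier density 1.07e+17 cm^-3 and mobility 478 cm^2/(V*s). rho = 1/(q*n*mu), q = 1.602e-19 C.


Step 1: sigma = q * n * mu = 1.602e-19 * 1.07e+17 * 478 = 8.19359e+00 S/cm
Step 2: rho = 1 / sigma = 1 / 8.19359e+00 = 0.122 ohm*cm

0.122


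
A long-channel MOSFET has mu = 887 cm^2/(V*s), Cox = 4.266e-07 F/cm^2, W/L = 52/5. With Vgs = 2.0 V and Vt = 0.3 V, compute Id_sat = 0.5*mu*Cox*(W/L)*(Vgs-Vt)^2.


Step 1: Overdrive voltage Vov = Vgs - Vt = 2.0 - 0.3 = 1.7 V
Step 2: W/L = 52/5 = 10.4
Step 3: Id = 0.5 * 887 * 4.266e-07 * 10.4 * 1.7^2
Step 4: Id = 5.69e-03 A

5.69e-03


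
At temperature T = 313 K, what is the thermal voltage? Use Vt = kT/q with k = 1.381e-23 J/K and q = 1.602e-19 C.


Step 1: kT = 1.381e-23 * 313 = 4.32253e-21 J
Step 2: Vt = kT/q = 4.32253e-21 / 1.602e-19
Step 3: Vt = 0.02698 V

0.02698


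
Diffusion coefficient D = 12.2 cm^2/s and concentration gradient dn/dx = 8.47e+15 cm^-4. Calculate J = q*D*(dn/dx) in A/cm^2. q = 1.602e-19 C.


Step 1: J = q * D * (dn/dx)
Step 2: J = 1.602e-19 * 12.2 * 8.47e+15
Step 3: J = 1.66e-02 A/cm^2

1.66e-02


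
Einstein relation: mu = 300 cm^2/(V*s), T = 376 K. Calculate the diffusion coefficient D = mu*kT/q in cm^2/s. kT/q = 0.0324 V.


Step 1: D = mu * (kT/q)
Step 2: D = 300 * 0.0324
Step 3: D = 9.72 cm^2/s

9.72


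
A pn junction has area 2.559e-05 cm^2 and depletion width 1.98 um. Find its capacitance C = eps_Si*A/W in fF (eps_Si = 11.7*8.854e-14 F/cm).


Step 1: eps_Si = 11.7 * 8.854e-14 = 1.035918e-12 F/cm
Step 2: W in cm = 1.98 * 1e-4 = 1.98e-04 cm
Step 3: C = 1.035918e-12 * 2.559e-05 / 1.98e-04 = 1.338846e-13 F
Step 4: C = 133.88 fF

133.88


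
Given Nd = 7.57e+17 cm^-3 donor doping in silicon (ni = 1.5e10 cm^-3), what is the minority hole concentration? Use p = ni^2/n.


Step 1: Since Nd >> ni, n ≈ Nd = 7.57e+17 cm^-3
Step 2: p = ni^2 / n = (1.5e10)^2 / 7.57e+17
Step 3: p = 2.25e20 / 7.57e+17 = 2.97e+02 cm^-3

2.97e+02


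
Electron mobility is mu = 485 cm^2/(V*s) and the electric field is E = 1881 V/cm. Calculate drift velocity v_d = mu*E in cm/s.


Step 1: v_d = mu * E
Step 2: v_d = 485 * 1881 = 912285
Step 3: v_d = 9.12e+05 cm/s

9.12e+05


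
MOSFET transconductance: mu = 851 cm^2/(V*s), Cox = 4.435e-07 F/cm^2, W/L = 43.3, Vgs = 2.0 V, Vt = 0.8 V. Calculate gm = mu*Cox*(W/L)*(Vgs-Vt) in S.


Step 1: Vov = Vgs - Vt = 2.0 - 0.8 = 1.2 V
Step 2: gm = mu * Cox * (W/L) * Vov
Step 3: gm = 851 * 4.435e-07 * 43.3 * 1.2 = 1.96e-02 S

1.96e-02


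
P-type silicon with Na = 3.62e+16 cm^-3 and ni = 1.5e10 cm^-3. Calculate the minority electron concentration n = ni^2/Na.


Step 1: Majority hole concentration p ≈ Na = 3.62e+16 cm^-3
Step 2: n = ni^2 / Na = (1.5e10)^2 / 3.62e+16
Step 3: n = 6.22e+03 cm^-3

6.22e+03


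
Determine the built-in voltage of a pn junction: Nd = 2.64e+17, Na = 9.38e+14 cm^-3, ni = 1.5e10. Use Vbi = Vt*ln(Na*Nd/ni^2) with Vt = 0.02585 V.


Step 1: Compute Na*Nd/ni^2 = 9.38e+14 * 2.64e+17 / (1.5e10)^2 = 1.1006e+12
Step 2: ln(1.1006e+12) = 27.7269
Step 3: Vbi = 0.02585 * 27.7269 = 0.717 V

0.717


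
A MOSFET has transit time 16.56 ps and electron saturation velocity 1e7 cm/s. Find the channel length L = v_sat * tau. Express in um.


Step 1: tau in seconds = 16.56 ps * 1e-12 = 1.6560e-11 s
Step 2: L = v_sat * tau = 1e7 * 1.6560e-11 = 1.6560e-04 cm
Step 3: L in um = 1.6560e-04 * 1e4 = 1.656 um

1.656


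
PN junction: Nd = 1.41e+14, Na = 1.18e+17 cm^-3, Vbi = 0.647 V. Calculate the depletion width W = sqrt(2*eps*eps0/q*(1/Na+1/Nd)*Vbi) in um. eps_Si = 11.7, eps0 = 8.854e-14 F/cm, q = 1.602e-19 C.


Step 1: 1/Na + 1/Nd = 1/1.18e+17 + 1/1.41e+14 = 7.10067e-15
Step 2: 2*eps*eps0/q = 2*11.7*8.854e-14/1.602e-19 = 1.293281e+07
Step 3: W^2 = 1.293281e+07 * 7.10067e-15 * 0.647 = 5.94151e-08
Step 4: W = sqrt(5.94151e-08) = 2.438e-04 cm = 2.438 um

2.438


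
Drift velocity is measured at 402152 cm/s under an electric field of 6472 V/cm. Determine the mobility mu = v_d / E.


Step 1: mu = v_d / E
Step 2: mu = 402152 / 6472
Step 3: mu = 62.14 cm^2/(V*s)

62.14


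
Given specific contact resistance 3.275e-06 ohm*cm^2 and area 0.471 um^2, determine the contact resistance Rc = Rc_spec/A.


Step 1: Convert area to cm^2: 0.471 um^2 = 4.7100e-09 cm^2
Step 2: Rc = Rc_spec / A = 3.275e-06 / 4.7100e-09
Step 3: Rc = 6.95e+02 ohms

6.95e+02


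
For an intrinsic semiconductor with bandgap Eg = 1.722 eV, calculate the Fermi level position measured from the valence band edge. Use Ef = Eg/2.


Step 1: For an intrinsic semiconductor, the Fermi level sits at midgap.
Step 2: Ef = Eg / 2 = 1.722 / 2 = 0.861 eV

0.861


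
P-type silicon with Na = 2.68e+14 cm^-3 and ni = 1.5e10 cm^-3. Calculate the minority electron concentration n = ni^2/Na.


Step 1: Majority hole concentration p ≈ Na = 2.68e+14 cm^-3
Step 2: n = ni^2 / Na = (1.5e10)^2 / 2.68e+14
Step 3: n = 8.40e+05 cm^-3

8.40e+05


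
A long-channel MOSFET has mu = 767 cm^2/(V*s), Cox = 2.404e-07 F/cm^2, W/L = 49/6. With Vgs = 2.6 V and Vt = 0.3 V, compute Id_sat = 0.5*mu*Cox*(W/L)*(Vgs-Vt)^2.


Step 1: Overdrive voltage Vov = Vgs - Vt = 2.6 - 0.3 = 2.3 V
Step 2: W/L = 49/6 = 8.16667
Step 3: Id = 0.5 * 767 * 2.404e-07 * 8.16667 * 2.3^2
Step 4: Id = 3.98e-03 A

3.98e-03


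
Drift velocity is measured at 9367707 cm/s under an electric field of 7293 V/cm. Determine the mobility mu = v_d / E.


Step 1: mu = v_d / E
Step 2: mu = 9367707 / 7293
Step 3: mu = 1284.48 cm^2/(V*s)

1284.48


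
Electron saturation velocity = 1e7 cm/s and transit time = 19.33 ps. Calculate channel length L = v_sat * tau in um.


Step 1: tau in seconds = 19.33 ps * 1e-12 = 1.9330e-11 s
Step 2: L = v_sat * tau = 1e7 * 1.9330e-11 = 1.9330e-04 cm
Step 3: L in um = 1.9330e-04 * 1e4 = 1.933 um

1.933


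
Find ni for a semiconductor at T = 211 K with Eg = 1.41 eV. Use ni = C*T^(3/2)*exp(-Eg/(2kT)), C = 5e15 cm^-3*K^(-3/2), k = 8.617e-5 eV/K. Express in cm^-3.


Step 1: Compute kT = 8.617e-5 * 211 = 0.01818187 eV
Step 2: Exponent = -Eg/(2kT) = -1.41/(2*0.01818187) = -38.77489
Step 3: T^(3/2) = 211^1.5 = 3064.95
Step 4: ni = 5e15 * 3064.95 * exp(-38.77489) = 2.22e+02 cm^-3

2.22e+02


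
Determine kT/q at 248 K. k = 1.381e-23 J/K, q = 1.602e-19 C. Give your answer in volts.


Step 1: kT = 1.381e-23 * 248 = 3.42488e-21 J
Step 2: Vt = kT/q = 3.42488e-21 / 1.602e-19
Step 3: Vt = 0.02138 V

0.02138


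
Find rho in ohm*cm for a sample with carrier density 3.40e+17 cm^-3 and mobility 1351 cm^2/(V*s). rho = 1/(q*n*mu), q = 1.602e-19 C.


Step 1: sigma = q * n * mu = 1.602e-19 * 3.40e+17 * 1351 = 7.35863e+01 S/cm
Step 2: rho = 1 / sigma = 1 / 7.35863e+01 = 0.01359 ohm*cm

0.01359


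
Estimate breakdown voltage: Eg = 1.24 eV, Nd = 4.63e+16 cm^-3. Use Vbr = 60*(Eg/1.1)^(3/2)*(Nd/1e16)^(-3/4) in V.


Step 1: Eg/1.1 = 1.24/1.1 = 1.127273
Step 2: (Eg/1.1)^1.5 = 1.127273^1.5 = 1.196861
Step 3: (Nd/1e16)^(-0.75) = (4.63)^(-0.75) = 0.316821
Step 4: Vbr = 60 * 1.196861 * 0.316821 = 22.8 V

22.8


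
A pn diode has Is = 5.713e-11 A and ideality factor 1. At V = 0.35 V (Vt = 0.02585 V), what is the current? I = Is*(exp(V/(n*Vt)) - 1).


Step 1: V/(n*Vt) = 0.35/(1*0.02585) = 13.5397
Step 2: exp(13.5397) = 7.5896e+05
Step 3: I = 5.713e-11 * (7.5896e+05 - 1) = 4.34e-05 A

4.34e-05


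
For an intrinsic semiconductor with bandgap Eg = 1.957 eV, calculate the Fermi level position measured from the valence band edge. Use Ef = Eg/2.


Step 1: For an intrinsic semiconductor, the Fermi level sits at midgap.
Step 2: Ef = Eg / 2 = 1.957 / 2 = 0.9785 eV

0.9785


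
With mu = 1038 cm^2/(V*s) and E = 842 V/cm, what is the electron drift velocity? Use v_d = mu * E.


Step 1: v_d = mu * E
Step 2: v_d = 1038 * 842 = 873996
Step 3: v_d = 8.74e+05 cm/s

8.74e+05


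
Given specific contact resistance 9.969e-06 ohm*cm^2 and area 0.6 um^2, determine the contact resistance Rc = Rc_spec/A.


Step 1: Convert area to cm^2: 0.6 um^2 = 6.0000e-09 cm^2
Step 2: Rc = Rc_spec / A = 9.969e-06 / 6.0000e-09
Step 3: Rc = 1.66e+03 ohms

1.66e+03


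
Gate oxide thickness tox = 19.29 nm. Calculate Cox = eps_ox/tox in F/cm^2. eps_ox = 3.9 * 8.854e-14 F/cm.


Step 1: eps_ox = 3.9 * 8.854e-14 = 3.45306e-13 F/cm
Step 2: tox in cm = 19.29 nm * 1e-7 = 1.9290e-06 cm
Step 3: Cox = 3.45306e-13 / 1.9290e-06 = 1.79e-07 F/cm^2

1.79e-07


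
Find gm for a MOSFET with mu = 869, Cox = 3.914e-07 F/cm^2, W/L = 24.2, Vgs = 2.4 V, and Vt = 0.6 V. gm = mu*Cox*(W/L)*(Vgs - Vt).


Step 1: Vov = Vgs - Vt = 2.4 - 0.6 = 1.8 V
Step 2: gm = mu * Cox * (W/L) * Vov
Step 3: gm = 869 * 3.914e-07 * 24.2 * 1.8 = 1.48e-02 S

1.48e-02


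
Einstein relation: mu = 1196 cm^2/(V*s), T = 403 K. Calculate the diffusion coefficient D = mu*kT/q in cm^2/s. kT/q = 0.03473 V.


Step 1: D = mu * (kT/q)
Step 2: D = 1196 * 0.03473
Step 3: D = 41.54 cm^2/s

41.54


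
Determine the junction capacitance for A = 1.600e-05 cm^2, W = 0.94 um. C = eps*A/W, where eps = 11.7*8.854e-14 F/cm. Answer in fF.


Step 1: eps_Si = 11.7 * 8.854e-14 = 1.035918e-12 F/cm
Step 2: W in cm = 0.94 * 1e-4 = 9.40e-05 cm
Step 3: C = 1.035918e-12 * 1.600e-05 / 9.40e-05 = 1.763265e-13 F
Step 4: C = 176.33 fF

176.33


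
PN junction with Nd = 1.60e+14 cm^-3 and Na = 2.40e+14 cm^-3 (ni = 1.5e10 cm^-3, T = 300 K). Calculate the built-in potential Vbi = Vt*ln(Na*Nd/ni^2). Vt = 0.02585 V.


Step 1: Compute Na*Nd/ni^2 = 2.40e+14 * 1.60e+14 / (1.5e10)^2 = 1.7067e+08
Step 2: ln(1.7067e+08) = 18.9552
Step 3: Vbi = 0.02585 * 18.9552 = 0.49 V

0.49


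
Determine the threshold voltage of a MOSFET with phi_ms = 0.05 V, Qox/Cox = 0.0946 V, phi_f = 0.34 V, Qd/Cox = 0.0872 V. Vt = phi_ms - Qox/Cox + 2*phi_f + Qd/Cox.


Step 1: Vt = phi_ms - Qox/Cox + 2*phi_f + Qd/Cox
Step 2: Vt = 0.05 - 0.0946 + 2*0.34 + 0.0872
Step 3: Vt = 0.05 - 0.0946 + 0.68 + 0.0872
Step 4: Vt = 0.7226 V

0.7226


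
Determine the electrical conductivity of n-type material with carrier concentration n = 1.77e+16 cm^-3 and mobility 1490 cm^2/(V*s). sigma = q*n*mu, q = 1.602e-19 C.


Step 1: sigma = q * n * mu
Step 2: sigma = 1.602e-19 * 1.77e+16 * 1490
Step 3: sigma = 4.225e+00 S/cm

4.225e+00


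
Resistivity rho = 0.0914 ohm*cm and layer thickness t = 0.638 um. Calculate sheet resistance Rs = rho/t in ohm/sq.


Step 1: Convert thickness to cm: t = 0.638 um = 6.3800e-05 cm
Step 2: Rs = rho / t = 0.0914 / 6.3800e-05
Step 3: Rs = 1432.6 ohm/sq

1432.6


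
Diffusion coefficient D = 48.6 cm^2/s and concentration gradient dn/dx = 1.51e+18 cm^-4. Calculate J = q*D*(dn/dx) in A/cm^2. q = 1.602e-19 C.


Step 1: J = q * D * (dn/dx)
Step 2: J = 1.602e-19 * 48.6 * 1.51e+18
Step 3: J = 1.18e+01 A/cm^2

1.18e+01


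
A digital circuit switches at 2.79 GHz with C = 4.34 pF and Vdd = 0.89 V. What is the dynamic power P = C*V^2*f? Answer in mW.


Step 1: V^2 = 0.89^2 = 0.7921 V^2
Step 2: P = C*V^2*f = 4.34e-12 F * 0.7921 * 2.79e9 Hz
Step 3: P = 9.59122206e-03 W
Step 4: P = 9.591 mW

9.591


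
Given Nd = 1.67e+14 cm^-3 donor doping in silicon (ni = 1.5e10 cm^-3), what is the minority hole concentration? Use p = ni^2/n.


Step 1: Since Nd >> ni, n ≈ Nd = 1.67e+14 cm^-3
Step 2: p = ni^2 / n = (1.5e10)^2 / 1.67e+14
Step 3: p = 2.25e20 / 1.67e+14 = 1.35e+06 cm^-3

1.35e+06


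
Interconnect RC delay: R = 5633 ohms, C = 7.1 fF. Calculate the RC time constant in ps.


Step 1: tau = R * C
Step 2: tau = 5633 * 7.1 fF = 5633 * 7.1e-15 F
Step 3: tau = 3.99943e-11 s = 39.9943 ps

39.9943


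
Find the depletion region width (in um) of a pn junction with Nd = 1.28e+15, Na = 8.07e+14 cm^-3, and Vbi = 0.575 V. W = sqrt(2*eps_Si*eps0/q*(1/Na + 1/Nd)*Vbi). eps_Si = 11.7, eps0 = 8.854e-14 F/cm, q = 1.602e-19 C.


Step 1: 1/Na + 1/Nd = 1/8.07e+14 + 1/1.28e+15 = 2.02041e-15
Step 2: 2*eps*eps0/q = 2*11.7*8.854e-14/1.602e-19 = 1.293281e+07
Step 3: W^2 = 1.293281e+07 * 2.02041e-15 * 0.575 = 1.50245e-08
Step 4: W = sqrt(1.50245e-08) = 1.226e-04 cm = 1.226 um

1.226


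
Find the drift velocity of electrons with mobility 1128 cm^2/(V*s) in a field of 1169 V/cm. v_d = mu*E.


Step 1: v_d = mu * E
Step 2: v_d = 1128 * 1169 = 1318632
Step 3: v_d = 1.32e+06 cm/s

1.32e+06


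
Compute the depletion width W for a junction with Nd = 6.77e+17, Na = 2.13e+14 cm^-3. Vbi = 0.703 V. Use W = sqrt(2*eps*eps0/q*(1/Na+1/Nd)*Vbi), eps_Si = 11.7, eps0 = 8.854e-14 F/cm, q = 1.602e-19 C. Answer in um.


Step 1: 1/Na + 1/Nd = 1/2.13e+14 + 1/6.77e+17 = 4.69631e-15
Step 2: 2*eps*eps0/q = 2*11.7*8.854e-14/1.602e-19 = 1.293281e+07
Step 3: W^2 = 1.293281e+07 * 4.69631e-15 * 0.703 = 4.26977e-08
Step 4: W = sqrt(4.26977e-08) = 2.066e-04 cm = 2.066 um

2.066


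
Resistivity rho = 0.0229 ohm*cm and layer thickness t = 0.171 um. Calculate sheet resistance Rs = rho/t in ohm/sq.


Step 1: Convert thickness to cm: t = 0.171 um = 1.7100e-05 cm
Step 2: Rs = rho / t = 0.0229 / 1.7100e-05
Step 3: Rs = 1339.2 ohm/sq

1339.2


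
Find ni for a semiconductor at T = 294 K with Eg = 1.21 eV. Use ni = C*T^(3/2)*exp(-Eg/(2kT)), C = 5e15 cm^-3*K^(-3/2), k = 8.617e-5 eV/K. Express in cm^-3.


Step 1: Compute kT = 8.617e-5 * 294 = 0.02533398 eV
Step 2: Exponent = -Eg/(2kT) = -1.21/(2*0.02533398) = -23.88097
Step 3: T^(3/2) = 294^1.5 = 5041.05
Step 4: ni = 5e15 * 5041.05 * exp(-23.88097) = 1.07e+09 cm^-3

1.07e+09


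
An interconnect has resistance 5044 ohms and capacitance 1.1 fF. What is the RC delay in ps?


Step 1: tau = R * C
Step 2: tau = 5044 * 1.1 fF = 5044 * 1.1e-15 F
Step 3: tau = 5.5484e-12 s = 5.5484 ps

5.5484


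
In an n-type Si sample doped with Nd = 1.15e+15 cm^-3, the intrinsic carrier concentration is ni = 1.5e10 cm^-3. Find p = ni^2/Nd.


Step 1: Since Nd >> ni, n ≈ Nd = 1.15e+15 cm^-3
Step 2: p = ni^2 / n = (1.5e10)^2 / 1.15e+15
Step 3: p = 2.25e20 / 1.15e+15 = 1.96e+05 cm^-3

1.96e+05


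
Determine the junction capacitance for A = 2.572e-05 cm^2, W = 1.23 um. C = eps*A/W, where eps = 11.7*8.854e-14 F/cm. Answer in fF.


Step 1: eps_Si = 11.7 * 8.854e-14 = 1.035918e-12 F/cm
Step 2: W in cm = 1.23 * 1e-4 = 1.23e-04 cm
Step 3: C = 1.035918e-12 * 2.572e-05 / 1.23e-04 = 2.166163e-13 F
Step 4: C = 216.62 fF

216.62


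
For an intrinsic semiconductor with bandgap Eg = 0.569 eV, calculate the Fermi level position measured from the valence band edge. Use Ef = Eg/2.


Step 1: For an intrinsic semiconductor, the Fermi level sits at midgap.
Step 2: Ef = Eg / 2 = 0.569 / 2 = 0.2845 eV

0.2845


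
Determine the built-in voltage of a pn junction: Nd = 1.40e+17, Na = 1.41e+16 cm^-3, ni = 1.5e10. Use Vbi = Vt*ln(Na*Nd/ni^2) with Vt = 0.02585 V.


Step 1: Compute Na*Nd/ni^2 = 1.41e+16 * 1.40e+17 / (1.5e10)^2 = 8.7733e+12
Step 2: ln(8.7733e+12) = 29.8027
Step 3: Vbi = 0.02585 * 29.8027 = 0.77 V

0.77


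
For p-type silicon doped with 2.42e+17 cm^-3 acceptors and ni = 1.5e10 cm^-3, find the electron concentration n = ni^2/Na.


Step 1: Majority hole concentration p ≈ Na = 2.42e+17 cm^-3
Step 2: n = ni^2 / Na = (1.5e10)^2 / 2.42e+17
Step 3: n = 9.30e+02 cm^-3

9.30e+02


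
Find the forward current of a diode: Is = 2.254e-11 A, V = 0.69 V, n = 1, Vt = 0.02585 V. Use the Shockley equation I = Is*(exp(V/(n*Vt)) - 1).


Step 1: V/(n*Vt) = 0.69/(1*0.02585) = 26.6925
Step 2: exp(26.6925) = 3.9121e+11
Step 3: I = 2.254e-11 * (3.9121e+11 - 1) = 8.82e+00 A

8.82e+00


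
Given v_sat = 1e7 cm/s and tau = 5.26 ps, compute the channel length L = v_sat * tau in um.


Step 1: tau in seconds = 5.26 ps * 1e-12 = 5.2600e-12 s
Step 2: L = v_sat * tau = 1e7 * 5.2600e-12 = 5.2600e-05 cm
Step 3: L in um = 5.2600e-05 * 1e4 = 0.526 um

0.526


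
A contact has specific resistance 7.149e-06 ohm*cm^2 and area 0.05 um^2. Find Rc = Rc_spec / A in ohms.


Step 1: Convert area to cm^2: 0.05 um^2 = 5.0000e-10 cm^2
Step 2: Rc = Rc_spec / A = 7.149e-06 / 5.0000e-10
Step 3: Rc = 1.43e+04 ohms

1.43e+04


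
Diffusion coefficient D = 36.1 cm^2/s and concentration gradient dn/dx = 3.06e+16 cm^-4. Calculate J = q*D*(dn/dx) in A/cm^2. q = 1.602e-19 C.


Step 1: J = q * D * (dn/dx)
Step 2: J = 1.602e-19 * 36.1 * 3.06e+16
Step 3: J = 1.77e-01 A/cm^2

1.77e-01


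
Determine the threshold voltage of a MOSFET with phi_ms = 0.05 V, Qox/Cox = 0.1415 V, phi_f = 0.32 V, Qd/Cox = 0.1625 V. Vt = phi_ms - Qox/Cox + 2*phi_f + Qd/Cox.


Step 1: Vt = phi_ms - Qox/Cox + 2*phi_f + Qd/Cox
Step 2: Vt = 0.05 - 0.1415 + 2*0.32 + 0.1625
Step 3: Vt = 0.05 - 0.1415 + 0.64 + 0.1625
Step 4: Vt = 0.711 V

0.711


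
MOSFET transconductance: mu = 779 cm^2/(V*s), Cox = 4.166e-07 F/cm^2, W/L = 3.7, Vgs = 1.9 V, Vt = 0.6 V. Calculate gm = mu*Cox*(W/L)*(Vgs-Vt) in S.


Step 1: Vov = Vgs - Vt = 1.9 - 0.6 = 1.3 V
Step 2: gm = mu * Cox * (W/L) * Vov
Step 3: gm = 779 * 4.166e-07 * 3.7 * 1.3 = 1.56e-03 S

1.56e-03


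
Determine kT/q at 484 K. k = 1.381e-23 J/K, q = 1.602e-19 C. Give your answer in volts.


Step 1: kT = 1.381e-23 * 484 = 6.68404e-21 J
Step 2: Vt = kT/q = 6.68404e-21 / 1.602e-19
Step 3: Vt = 0.04172 V

0.04172


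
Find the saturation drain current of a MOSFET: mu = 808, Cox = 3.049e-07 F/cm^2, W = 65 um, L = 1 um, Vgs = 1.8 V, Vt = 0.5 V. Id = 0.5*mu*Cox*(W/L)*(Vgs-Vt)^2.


Step 1: Overdrive voltage Vov = Vgs - Vt = 1.8 - 0.5 = 1.3 V
Step 2: W/L = 65/1 = 65
Step 3: Id = 0.5 * 808 * 3.049e-07 * 65 * 1.3^2
Step 4: Id = 1.35e-02 A

1.35e-02


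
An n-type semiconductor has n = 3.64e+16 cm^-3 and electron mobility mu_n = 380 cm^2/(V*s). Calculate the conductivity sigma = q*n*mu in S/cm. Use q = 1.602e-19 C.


Step 1: sigma = q * n * mu
Step 2: sigma = 1.602e-19 * 3.64e+16 * 380
Step 3: sigma = 2.216e+00 S/cm

2.216e+00


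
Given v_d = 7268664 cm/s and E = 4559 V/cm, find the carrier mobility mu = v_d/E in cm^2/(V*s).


Step 1: mu = v_d / E
Step 2: mu = 7268664 / 4559
Step 3: mu = 1594.35 cm^2/(V*s)

1594.35


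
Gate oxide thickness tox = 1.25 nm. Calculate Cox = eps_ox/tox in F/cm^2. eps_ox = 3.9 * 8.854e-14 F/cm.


Step 1: eps_ox = 3.9 * 8.854e-14 = 3.45306e-13 F/cm
Step 2: tox in cm = 1.25 nm * 1e-7 = 1.2500e-07 cm
Step 3: Cox = 3.45306e-13 / 1.2500e-07 = 2.76e-06 F/cm^2

2.76e-06


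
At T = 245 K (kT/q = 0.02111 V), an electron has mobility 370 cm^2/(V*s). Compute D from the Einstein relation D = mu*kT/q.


Step 1: D = mu * (kT/q)
Step 2: D = 370 * 0.02111
Step 3: D = 7.81 cm^2/s

7.81


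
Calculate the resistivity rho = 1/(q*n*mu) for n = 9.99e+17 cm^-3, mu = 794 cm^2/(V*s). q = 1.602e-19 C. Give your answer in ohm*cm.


Step 1: sigma = q * n * mu = 1.602e-19 * 9.99e+17 * 794 = 1.27072e+02 S/cm
Step 2: rho = 1 / sigma = 1 / 1.27072e+02 = 0.00787 ohm*cm

0.00787


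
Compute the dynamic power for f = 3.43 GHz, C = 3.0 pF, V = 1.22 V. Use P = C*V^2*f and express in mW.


Step 1: V^2 = 1.22^2 = 1.4884 V^2
Step 2: P = C*V^2*f = 3.0e-12 F * 1.4884 * 3.43e9 Hz
Step 3: P = 1.5315636e-02 W
Step 4: P = 15.316 mW

15.316


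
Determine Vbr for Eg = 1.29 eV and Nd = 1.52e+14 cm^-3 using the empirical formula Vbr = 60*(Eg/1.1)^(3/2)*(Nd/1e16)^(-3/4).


Step 1: Eg/1.1 = 1.29/1.1 = 1.172727
Step 2: (Eg/1.1)^1.5 = 1.172727^1.5 = 1.269976
Step 3: (Nd/1e16)^(-0.75) = (0.0152)^(-0.75) = 23.100283
Step 4: Vbr = 60 * 1.269976 * 23.100283 = 1760.2 V

1760.2


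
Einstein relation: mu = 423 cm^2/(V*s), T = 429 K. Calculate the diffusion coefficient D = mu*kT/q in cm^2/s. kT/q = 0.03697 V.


Step 1: D = mu * (kT/q)
Step 2: D = 423 * 0.03697
Step 3: D = 15.64 cm^2/s

15.64


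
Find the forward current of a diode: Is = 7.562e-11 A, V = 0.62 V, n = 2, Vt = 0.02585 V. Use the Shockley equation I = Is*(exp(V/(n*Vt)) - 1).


Step 1: V/(n*Vt) = 0.62/(2*0.02585) = 11.9923
Step 2: exp(11.9923) = 1.6151e+05
Step 3: I = 7.562e-11 * (1.6151e+05 - 1) = 1.22e-05 A

1.22e-05


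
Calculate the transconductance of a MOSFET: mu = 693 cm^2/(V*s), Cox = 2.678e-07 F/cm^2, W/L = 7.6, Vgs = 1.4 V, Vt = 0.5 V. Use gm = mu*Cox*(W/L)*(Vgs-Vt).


Step 1: Vov = Vgs - Vt = 1.4 - 0.5 = 0.9 V
Step 2: gm = mu * Cox * (W/L) * Vov
Step 3: gm = 693 * 2.678e-07 * 7.6 * 0.9 = 1.27e-03 S

1.27e-03


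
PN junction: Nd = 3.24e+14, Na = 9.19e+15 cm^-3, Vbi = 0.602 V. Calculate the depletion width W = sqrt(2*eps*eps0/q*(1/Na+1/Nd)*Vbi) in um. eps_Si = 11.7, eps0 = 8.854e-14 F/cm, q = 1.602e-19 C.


Step 1: 1/Na + 1/Nd = 1/9.19e+15 + 1/3.24e+14 = 3.19523e-15
Step 2: 2*eps*eps0/q = 2*11.7*8.854e-14/1.602e-19 = 1.293281e+07
Step 3: W^2 = 1.293281e+07 * 3.19523e-15 * 0.602 = 2.48766e-08
Step 4: W = sqrt(2.48766e-08) = 1.577e-04 cm = 1.577 um

1.577


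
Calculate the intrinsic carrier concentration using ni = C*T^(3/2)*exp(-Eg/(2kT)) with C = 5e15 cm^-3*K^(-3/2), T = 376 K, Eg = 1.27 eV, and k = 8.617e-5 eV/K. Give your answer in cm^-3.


Step 1: Compute kT = 8.617e-5 * 376 = 0.03239992 eV
Step 2: Exponent = -Eg/(2kT) = -1.27/(2*0.03239992) = -19.59881
Step 3: T^(3/2) = 376^1.5 = 7290.91
Step 4: ni = 5e15 * 7290.91 * exp(-19.59881) = 1.12e+11 cm^-3

1.12e+11


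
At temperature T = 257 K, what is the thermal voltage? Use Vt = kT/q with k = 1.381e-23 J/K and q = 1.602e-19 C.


Step 1: kT = 1.381e-23 * 257 = 3.54917e-21 J
Step 2: Vt = kT/q = 3.54917e-21 / 1.602e-19
Step 3: Vt = 0.02215 V

0.02215


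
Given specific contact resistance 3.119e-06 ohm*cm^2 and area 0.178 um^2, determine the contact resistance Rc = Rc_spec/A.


Step 1: Convert area to cm^2: 0.178 um^2 = 1.7800e-09 cm^2
Step 2: Rc = Rc_spec / A = 3.119e-06 / 1.7800e-09
Step 3: Rc = 1.75e+03 ohms

1.75e+03


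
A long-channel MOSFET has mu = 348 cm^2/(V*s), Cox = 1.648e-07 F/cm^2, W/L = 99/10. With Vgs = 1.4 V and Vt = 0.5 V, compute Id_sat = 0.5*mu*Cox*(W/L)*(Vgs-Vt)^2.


Step 1: Overdrive voltage Vov = Vgs - Vt = 1.4 - 0.5 = 0.9 V
Step 2: W/L = 99/10 = 9.9
Step 3: Id = 0.5 * 348 * 1.648e-07 * 9.9 * 0.9^2
Step 4: Id = 2.30e-04 A

2.30e-04


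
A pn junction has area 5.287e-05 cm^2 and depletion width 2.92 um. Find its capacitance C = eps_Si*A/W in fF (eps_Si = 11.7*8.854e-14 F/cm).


Step 1: eps_Si = 11.7 * 8.854e-14 = 1.035918e-12 F/cm
Step 2: W in cm = 2.92 * 1e-4 = 2.92e-04 cm
Step 3: C = 1.035918e-12 * 5.287e-05 / 2.92e-04 = 1.875650e-13 F
Step 4: C = 187.57 fF

187.57


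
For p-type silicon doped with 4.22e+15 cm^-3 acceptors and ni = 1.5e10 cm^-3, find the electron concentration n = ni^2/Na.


Step 1: Majority hole concentration p ≈ Na = 4.22e+15 cm^-3
Step 2: n = ni^2 / Na = (1.5e10)^2 / 4.22e+15
Step 3: n = 5.33e+04 cm^-3

5.33e+04


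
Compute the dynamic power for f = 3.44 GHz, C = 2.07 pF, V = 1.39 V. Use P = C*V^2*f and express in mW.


Step 1: V^2 = 1.39^2 = 1.9321 V^2
Step 2: P = C*V^2*f = 2.07e-12 F * 1.9321 * 3.44e9 Hz
Step 3: P = 1.375809768e-02 W
Step 4: P = 13.758 mW

13.758


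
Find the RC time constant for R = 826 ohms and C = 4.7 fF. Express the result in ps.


Step 1: tau = R * C
Step 2: tau = 826 * 4.7 fF = 826 * 4.7e-15 F
Step 3: tau = 3.8822e-12 s = 3.8822 ps

3.8822


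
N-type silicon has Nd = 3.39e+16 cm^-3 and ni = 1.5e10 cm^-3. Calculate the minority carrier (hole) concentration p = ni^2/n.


Step 1: Since Nd >> ni, n ≈ Nd = 3.39e+16 cm^-3
Step 2: p = ni^2 / n = (1.5e10)^2 / 3.39e+16
Step 3: p = 2.25e20 / 3.39e+16 = 6.64e+03 cm^-3

6.64e+03


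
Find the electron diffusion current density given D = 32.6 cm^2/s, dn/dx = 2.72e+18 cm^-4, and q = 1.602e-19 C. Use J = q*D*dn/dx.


Step 1: J = q * D * (dn/dx)
Step 2: J = 1.602e-19 * 32.6 * 2.72e+18
Step 3: J = 1.42e+01 A/cm^2

1.42e+01


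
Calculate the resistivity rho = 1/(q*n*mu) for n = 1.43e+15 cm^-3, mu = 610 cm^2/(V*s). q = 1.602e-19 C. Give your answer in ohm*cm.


Step 1: sigma = q * n * mu = 1.602e-19 * 1.43e+15 * 610 = 1.39742e-01 S/cm
Step 2: rho = 1 / sigma = 1 / 1.39742e-01 = 7.156 ohm*cm

7.156


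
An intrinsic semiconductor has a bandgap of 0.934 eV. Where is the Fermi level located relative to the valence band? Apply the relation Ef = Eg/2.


Step 1: For an intrinsic semiconductor, the Fermi level sits at midgap.
Step 2: Ef = Eg / 2 = 0.934 / 2 = 0.467 eV

0.467


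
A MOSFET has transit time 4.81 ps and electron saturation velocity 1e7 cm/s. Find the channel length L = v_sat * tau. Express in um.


Step 1: tau in seconds = 4.81 ps * 1e-12 = 4.8100e-12 s
Step 2: L = v_sat * tau = 1e7 * 4.8100e-12 = 4.8100e-05 cm
Step 3: L in um = 4.8100e-05 * 1e4 = 0.481 um

0.481


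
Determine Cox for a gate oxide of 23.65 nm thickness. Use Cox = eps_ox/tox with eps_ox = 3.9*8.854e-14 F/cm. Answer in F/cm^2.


Step 1: eps_ox = 3.9 * 8.854e-14 = 3.45306e-13 F/cm
Step 2: tox in cm = 23.65 nm * 1e-7 = 2.3650e-06 cm
Step 3: Cox = 3.45306e-13 / 2.3650e-06 = 1.46e-07 F/cm^2

1.46e-07


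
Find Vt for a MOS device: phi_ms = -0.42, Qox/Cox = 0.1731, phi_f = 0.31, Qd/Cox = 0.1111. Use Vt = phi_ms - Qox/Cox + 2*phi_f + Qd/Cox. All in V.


Step 1: Vt = phi_ms - Qox/Cox + 2*phi_f + Qd/Cox
Step 2: Vt = -0.42 - 0.1731 + 2*0.31 + 0.1111
Step 3: Vt = -0.42 - 0.1731 + 0.62 + 0.1111
Step 4: Vt = 0.138 V

0.138


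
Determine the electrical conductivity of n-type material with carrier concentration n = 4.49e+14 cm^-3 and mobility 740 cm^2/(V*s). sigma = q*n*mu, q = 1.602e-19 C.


Step 1: sigma = q * n * mu
Step 2: sigma = 1.602e-19 * 4.49e+14 * 740
Step 3: sigma = 5.323e-02 S/cm

5.323e-02


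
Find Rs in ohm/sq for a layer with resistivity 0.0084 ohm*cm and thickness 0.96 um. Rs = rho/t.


Step 1: Convert thickness to cm: t = 0.96 um = 9.6000e-05 cm
Step 2: Rs = rho / t = 0.0084 / 9.6000e-05
Step 3: Rs = 87.5 ohm/sq

87.5


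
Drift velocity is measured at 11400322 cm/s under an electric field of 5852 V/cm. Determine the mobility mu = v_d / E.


Step 1: mu = v_d / E
Step 2: mu = 11400322 / 5852
Step 3: mu = 1948.11 cm^2/(V*s)

1948.11


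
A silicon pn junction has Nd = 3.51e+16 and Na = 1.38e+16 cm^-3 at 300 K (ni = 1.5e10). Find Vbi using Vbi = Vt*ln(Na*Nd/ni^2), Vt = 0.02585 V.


Step 1: Compute Na*Nd/ni^2 = 1.38e+16 * 3.51e+16 / (1.5e10)^2 = 2.1528e+12
Step 2: ln(2.1528e+12) = 28.3978
Step 3: Vbi = 0.02585 * 28.3978 = 0.734 V

0.734


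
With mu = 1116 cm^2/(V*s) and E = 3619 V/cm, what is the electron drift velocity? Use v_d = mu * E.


Step 1: v_d = mu * E
Step 2: v_d = 1116 * 3619 = 4038804
Step 3: v_d = 4.04e+06 cm/s

4.04e+06


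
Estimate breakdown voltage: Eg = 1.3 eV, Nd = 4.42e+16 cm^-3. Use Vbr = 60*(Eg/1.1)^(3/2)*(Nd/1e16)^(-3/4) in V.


Step 1: Eg/1.1 = 1.3/1.1 = 1.181818
Step 2: (Eg/1.1)^1.5 = 1.181818^1.5 = 1.284772
Step 3: (Nd/1e16)^(-0.75) = (4.42)^(-0.75) = 0.328045
Step 4: Vbr = 60 * 1.284772 * 0.328045 = 25.3 V

25.3


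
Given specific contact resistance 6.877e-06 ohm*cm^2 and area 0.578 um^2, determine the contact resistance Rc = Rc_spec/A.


Step 1: Convert area to cm^2: 0.578 um^2 = 5.7800e-09 cm^2
Step 2: Rc = Rc_spec / A = 6.877e-06 / 5.7800e-09
Step 3: Rc = 1.19e+03 ohms

1.19e+03


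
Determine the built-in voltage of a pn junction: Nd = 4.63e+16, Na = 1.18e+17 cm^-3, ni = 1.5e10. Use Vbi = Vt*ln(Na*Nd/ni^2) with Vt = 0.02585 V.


Step 1: Compute Na*Nd/ni^2 = 1.18e+17 * 4.63e+16 / (1.5e10)^2 = 2.4282e+13
Step 2: ln(2.4282e+13) = 30.8208
Step 3: Vbi = 0.02585 * 30.8208 = 0.797 V

0.797


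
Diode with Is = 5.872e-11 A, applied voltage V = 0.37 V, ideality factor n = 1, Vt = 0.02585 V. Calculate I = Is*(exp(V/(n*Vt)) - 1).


Step 1: V/(n*Vt) = 0.37/(1*0.02585) = 14.3133
Step 2: exp(14.3133) = 1.6451e+06
Step 3: I = 5.872e-11 * (1.6451e+06 - 1) = 9.66e-05 A

9.66e-05


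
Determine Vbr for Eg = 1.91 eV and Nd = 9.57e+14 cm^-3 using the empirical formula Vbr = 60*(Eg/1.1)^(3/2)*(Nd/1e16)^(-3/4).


Step 1: Eg/1.1 = 1.91/1.1 = 1.736364
Step 2: (Eg/1.1)^1.5 = 1.736364^1.5 = 2.288027
Step 3: (Nd/1e16)^(-0.75) = (0.0957)^(-0.75) = 5.811872
Step 4: Vbr = 60 * 2.288027 * 5.811872 = 797.9 V

797.9


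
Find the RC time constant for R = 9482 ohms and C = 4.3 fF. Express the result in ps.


Step 1: tau = R * C
Step 2: tau = 9482 * 4.3 fF = 9482 * 4.3e-15 F
Step 3: tau = 4.07726e-11 s = 40.7726 ps

40.7726


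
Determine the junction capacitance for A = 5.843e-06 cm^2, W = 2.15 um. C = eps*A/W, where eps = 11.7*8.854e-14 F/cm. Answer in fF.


Step 1: eps_Si = 11.7 * 8.854e-14 = 1.035918e-12 F/cm
Step 2: W in cm = 2.15 * 1e-4 = 2.15e-04 cm
Step 3: C = 1.035918e-12 * 5.843e-06 / 2.15e-04 = 2.815288e-14 F
Step 4: C = 28.15 fF

28.15


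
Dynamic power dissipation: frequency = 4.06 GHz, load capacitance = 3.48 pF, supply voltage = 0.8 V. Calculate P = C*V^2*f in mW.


Step 1: V^2 = 0.8^2 = 0.64 V^2
Step 2: P = C*V^2*f = 3.48e-12 F * 0.64 * 4.06e9 Hz
Step 3: P = 9.042432e-03 W
Step 4: P = 9.042 mW

9.042


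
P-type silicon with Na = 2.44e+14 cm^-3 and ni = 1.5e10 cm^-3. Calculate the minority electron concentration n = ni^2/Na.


Step 1: Majority hole concentration p ≈ Na = 2.44e+14 cm^-3
Step 2: n = ni^2 / Na = (1.5e10)^2 / 2.44e+14
Step 3: n = 9.22e+05 cm^-3

9.22e+05


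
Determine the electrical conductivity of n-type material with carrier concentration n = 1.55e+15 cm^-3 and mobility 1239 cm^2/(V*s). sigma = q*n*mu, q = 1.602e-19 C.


Step 1: sigma = q * n * mu
Step 2: sigma = 1.602e-19 * 1.55e+15 * 1239
Step 3: sigma = 3.077e-01 S/cm

3.077e-01


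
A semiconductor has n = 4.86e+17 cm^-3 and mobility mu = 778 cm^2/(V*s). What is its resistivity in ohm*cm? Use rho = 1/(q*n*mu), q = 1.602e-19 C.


Step 1: sigma = q * n * mu = 1.602e-19 * 4.86e+17 * 778 = 6.05729e+01 S/cm
Step 2: rho = 1 / sigma = 1 / 6.05729e+01 = 0.01651 ohm*cm

0.01651


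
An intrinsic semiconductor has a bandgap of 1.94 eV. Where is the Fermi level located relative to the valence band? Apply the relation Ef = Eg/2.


Step 1: For an intrinsic semiconductor, the Fermi level sits at midgap.
Step 2: Ef = Eg / 2 = 1.94 / 2 = 0.97 eV

0.97


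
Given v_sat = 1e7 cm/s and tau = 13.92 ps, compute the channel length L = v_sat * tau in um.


Step 1: tau in seconds = 13.92 ps * 1e-12 = 1.3920e-11 s
Step 2: L = v_sat * tau = 1e7 * 1.3920e-11 = 1.3920e-04 cm
Step 3: L in um = 1.3920e-04 * 1e4 = 1.392 um

1.392


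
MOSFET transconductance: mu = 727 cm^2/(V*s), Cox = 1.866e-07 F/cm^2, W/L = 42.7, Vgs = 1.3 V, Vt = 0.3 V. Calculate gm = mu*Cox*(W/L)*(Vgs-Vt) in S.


Step 1: Vov = Vgs - Vt = 1.3 - 0.3 = 1.0 V
Step 2: gm = mu * Cox * (W/L) * Vov
Step 3: gm = 727 * 1.866e-07 * 42.7 * 1.0 = 5.79e-03 S

5.79e-03
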